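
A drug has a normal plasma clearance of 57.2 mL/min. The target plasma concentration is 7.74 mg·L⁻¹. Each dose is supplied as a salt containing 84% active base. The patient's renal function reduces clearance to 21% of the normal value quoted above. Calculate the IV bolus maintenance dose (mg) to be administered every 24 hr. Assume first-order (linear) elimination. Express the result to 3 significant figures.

159 mg

CL = 57.2 mL/min × 60/1000 = 3.432 L/h
Patient clearance = 0.21 × 3.432 = 0.7207 L/h
D = CL × Css × τ / S = 0.7207 × 7.74 × 24 / 0.84 = 159.4 mg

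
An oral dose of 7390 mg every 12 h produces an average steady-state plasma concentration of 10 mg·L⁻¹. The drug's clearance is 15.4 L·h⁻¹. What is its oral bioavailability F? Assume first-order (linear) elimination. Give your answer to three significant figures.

0.250

F·D/τ = CL·Css at steady state → F = CL·Css·τ / D.
F = 15.4 × 10 × 12 / 7390 = 0.250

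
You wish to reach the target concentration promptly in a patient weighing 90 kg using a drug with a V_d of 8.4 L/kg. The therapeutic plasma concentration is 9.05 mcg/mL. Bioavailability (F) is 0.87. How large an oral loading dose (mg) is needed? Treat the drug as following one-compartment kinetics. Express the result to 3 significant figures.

Vd(total) = 90 kg × 8.4 L/kg = 756.0 L
LD = Vd × C / F = 756.0 × 9.050 / 0.87 = 7864 mg

7860 mg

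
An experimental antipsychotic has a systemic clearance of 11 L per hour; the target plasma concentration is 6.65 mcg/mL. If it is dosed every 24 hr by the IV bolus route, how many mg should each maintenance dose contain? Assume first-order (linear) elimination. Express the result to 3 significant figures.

D = CL × Css × τ = 11.00 × 6.65 × 24 = 1756 mg

1760 mg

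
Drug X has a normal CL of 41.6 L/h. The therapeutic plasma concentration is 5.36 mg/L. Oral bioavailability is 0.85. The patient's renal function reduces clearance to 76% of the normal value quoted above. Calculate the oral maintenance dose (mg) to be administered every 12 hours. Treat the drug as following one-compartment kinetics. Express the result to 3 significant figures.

Patient clearance = 0.76 × 41.60 = 31.62 L/h
D = CL × Css × τ / F = 31.62 × 5.36 × 12 / 0.85 = 2393 mg

2390 mg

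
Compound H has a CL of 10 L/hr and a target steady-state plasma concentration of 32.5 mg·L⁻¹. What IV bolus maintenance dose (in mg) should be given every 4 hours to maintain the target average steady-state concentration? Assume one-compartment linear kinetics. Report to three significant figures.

1300 mg

D = CL × Css × τ = 10.00 × 32.5 × 4 = 1300 mg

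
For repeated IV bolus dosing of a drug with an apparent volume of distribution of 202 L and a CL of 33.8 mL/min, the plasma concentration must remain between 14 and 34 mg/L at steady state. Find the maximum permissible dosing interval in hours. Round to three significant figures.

88.4 h

CL = 33.8 mL/min = 33.8 × 0.06 = 2.028 L/h
k = CL / Vd = 2.028 / 202.0 = 0.01004 h⁻¹
Between IV bolus doses, concentration decays as C = C₀·e^(−kτ), so C_peak/C_trough = e^(kτ).
τ_max = ln(C_peak/C_trough) / k = ln(34/14) / 0.01004 = 0.8873 / 0.01004 = 88.38 h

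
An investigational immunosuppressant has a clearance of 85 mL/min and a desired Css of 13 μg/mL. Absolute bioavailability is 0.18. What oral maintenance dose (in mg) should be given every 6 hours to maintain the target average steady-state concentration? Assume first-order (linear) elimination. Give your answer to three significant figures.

CL = 85 mL/min = 85 × 0.06 = 5.100 L/h
At steady state, dose per interval replaces the amount cleared in that interval: F·D/τ = CL·Css.
D = CL × Css × τ / F = 5.100 × 13 × 6 / 0.18 = 2210 mg

2210 mg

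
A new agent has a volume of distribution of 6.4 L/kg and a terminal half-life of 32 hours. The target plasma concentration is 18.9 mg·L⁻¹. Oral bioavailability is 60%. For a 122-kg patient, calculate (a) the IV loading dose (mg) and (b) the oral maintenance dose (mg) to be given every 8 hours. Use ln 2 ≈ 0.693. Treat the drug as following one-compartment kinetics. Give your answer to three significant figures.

(a) 14800 mg; (b) 4260 mg

Total Vd = 6.4 × 122 = 780.8 L
LD = Vd × C = 780.8 × 18.9 = 14760 mg
CL = 0.693 × Vd / t½ = 0.693 × 780.8 / 32 = 16.91 L/h
D = CL × Css × τ / F = 16.91 × 18.9 × 8 / 0.6 = 4261 mg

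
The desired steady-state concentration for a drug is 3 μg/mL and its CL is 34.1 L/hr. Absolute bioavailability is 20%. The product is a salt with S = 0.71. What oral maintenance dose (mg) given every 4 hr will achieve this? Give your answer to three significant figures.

At steady state, dose per interval replaces the amount cleared in that interval: F·S·D/τ = CL·Css.
D = CL × Css × τ / F / S = 34.10 × 3 × 4 / 0.2 / 0.71 = 2882 mg

2880 mg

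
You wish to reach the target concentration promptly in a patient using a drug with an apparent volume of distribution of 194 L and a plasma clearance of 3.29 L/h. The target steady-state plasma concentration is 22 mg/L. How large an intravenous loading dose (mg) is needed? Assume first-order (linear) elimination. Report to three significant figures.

LD = Vd × C = 194.0 × 22.00 = 4268 mg

4270 mg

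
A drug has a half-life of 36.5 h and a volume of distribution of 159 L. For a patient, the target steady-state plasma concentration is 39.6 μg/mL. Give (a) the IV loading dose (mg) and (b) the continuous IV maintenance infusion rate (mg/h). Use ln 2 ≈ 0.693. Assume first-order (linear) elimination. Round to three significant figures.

LD = Vd × C = 159.0 × 39.6 = 6296 mg
CL = 0.693 × Vd / t½ = 0.693 × 159.0 / 36.5 = 3.019 L/h
Infusion rate = CL × Css = 3.019 × 39.6 = 119.6 mg/h

(a) 6300 mg; (b) 120 mg/h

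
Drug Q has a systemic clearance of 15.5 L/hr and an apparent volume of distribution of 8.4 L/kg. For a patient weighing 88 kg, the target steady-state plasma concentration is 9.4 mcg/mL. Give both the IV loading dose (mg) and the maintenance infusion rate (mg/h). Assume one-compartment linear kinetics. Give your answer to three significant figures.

Total Vd = 8.4 × 88 = 739.2 L
LD = Vd · C_target = 739.2 × 9.4 = 6948 mg
Maintenance infusion rate = CL × Css = 15.50 × 9.4 = 145.7 mg/h

(a) 6950 mg; (b) 146 mg/h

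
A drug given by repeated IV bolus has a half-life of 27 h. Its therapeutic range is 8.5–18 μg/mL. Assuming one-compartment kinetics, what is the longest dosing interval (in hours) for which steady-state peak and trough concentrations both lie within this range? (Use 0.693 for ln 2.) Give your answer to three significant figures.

k = 0.693 / t½ = 0.693 / 27 = 0.02567 h⁻¹
Between IV bolus doses, concentration decays as C = C₀·e^(−kτ), so C_peak/C_trough = e^(kτ).
τ_max = ln(C_peak/C_trough) / k = ln(18/8.5) / 0.02567 = 0.7503 / 0.02567 = 29.23 h

29.2 h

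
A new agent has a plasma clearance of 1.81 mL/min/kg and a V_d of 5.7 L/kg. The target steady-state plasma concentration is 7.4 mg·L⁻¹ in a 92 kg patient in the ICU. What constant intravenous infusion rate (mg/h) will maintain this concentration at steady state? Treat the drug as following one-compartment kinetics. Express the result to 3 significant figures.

CL = 1.81 mL/min/kg × 92 kg = 166.5 mL/min = 166.5 × 60/1000 = 9.990 L/h
Infusion rate = CL · Css = 9.990 L/h × 7.4 mg/L = 73.93 mg/h

73.9 mg/h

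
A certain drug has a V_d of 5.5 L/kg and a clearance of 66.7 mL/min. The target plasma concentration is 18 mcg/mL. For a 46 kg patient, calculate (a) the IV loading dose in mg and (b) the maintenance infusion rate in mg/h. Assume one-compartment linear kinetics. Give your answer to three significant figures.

(a) 4550 mg; (b) 72.0 mg/h

Total Vd = 5.5 × 46 = 253.0 L
Loading: fill Vd to C_target → 253.0 L × 18 mg/L = 4554 mg
CL = 66.7 mL/min × 60/1000 = 4.002 L/h
Maintenance infusion rate = CL × Css = 4.002 × 18 = 72.04 mg/h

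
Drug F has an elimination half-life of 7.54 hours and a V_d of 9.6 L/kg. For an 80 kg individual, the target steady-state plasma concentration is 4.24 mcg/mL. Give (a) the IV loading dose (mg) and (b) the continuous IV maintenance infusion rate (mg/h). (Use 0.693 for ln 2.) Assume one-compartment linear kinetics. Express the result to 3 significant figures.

Vd(total) = 80 kg × 9.6 L/kg = 768.0 L
LD = Vd × C = 768.0 × 4.24 = 3256 mg
CL = 0.693 × Vd / t½ = 0.693 × 768.0 / 7.54 = 70.59 L/h
Infusion rate = CL × Css = 70.59 × 4.24 = 299.3 mg/h

(a) 3260 mg; (b) 299 mg/h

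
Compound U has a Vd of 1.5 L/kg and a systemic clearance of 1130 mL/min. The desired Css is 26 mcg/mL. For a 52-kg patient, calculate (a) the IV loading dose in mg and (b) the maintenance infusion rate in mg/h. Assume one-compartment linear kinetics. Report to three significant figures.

Vd = 1.5 L/kg × 52 kg = 78.00 L
Loading: fill Vd to C_target → 78.00 L × 26 mg/L = 2028 mg
CL = 1130 mL/min = 1130 × 0.06 = 67.80 L/h
Maintenance infusion rate = CL × Css = 67.80 × 26 = 1763 mg/h

(a) 2030 mg; (b) 1760 mg/h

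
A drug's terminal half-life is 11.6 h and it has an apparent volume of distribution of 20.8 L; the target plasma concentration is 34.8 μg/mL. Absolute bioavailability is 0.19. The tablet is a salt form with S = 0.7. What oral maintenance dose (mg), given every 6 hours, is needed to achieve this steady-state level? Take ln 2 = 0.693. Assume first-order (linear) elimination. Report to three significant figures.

CL = ln 2 · Vd / t½ = 0.693 × 20.80 / 11.6 = 1.243 L/h
D = CL × Css × τ / F / S = 1.243 × 34.8 × 6 / 0.19 / 0.7 = 1951 mg

1950 mg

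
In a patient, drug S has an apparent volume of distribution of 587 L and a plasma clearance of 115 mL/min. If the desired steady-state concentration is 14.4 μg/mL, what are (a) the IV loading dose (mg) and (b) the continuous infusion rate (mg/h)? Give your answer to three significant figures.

LD = Vd · C_target = 587.0 × 14.4 = 8453 mg
Convert clearance: 115 mL/min × 60 min/h ÷ 1000 mL/L = 6.900 L/h
Infusion rate = 6.900 L/h × 14.4 mg/L = 99.36 mg/h

(a) 8450 mg; (b) 99.4 mg/h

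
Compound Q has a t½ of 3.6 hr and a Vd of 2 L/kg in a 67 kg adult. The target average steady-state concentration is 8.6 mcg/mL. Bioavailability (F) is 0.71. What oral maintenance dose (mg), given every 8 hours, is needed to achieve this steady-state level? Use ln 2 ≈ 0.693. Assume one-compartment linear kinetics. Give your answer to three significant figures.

Total Vd = 2 × 67 = 134.0 L
CL = ln 2 · Vd / t½ = 0.693 × 134.0 / 3.6 = 25.80 L/h
D = CL × Css × τ / F = 25.80 × 8.6 × 8 / 0.71 = 2500 mg

2500 mg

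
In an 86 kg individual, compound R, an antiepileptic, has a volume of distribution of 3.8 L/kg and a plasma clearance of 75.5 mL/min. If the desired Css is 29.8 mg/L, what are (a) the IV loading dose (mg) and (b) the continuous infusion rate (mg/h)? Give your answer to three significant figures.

Vd(total) = 86 kg × 3.8 L/kg = 326.8 L
Loading: fill Vd to C_target → 326.8 L × 29.8 mg/L = 9739 mg
Convert clearance: 75.5 mL/min × 60 min/h ÷ 1000 mL/L = 4.530 L/h
Maintenance infusion rate = CL × Css = 4.530 × 29.8 = 135.0 mg/h

(a) 9740 mg; (b) 135 mg/h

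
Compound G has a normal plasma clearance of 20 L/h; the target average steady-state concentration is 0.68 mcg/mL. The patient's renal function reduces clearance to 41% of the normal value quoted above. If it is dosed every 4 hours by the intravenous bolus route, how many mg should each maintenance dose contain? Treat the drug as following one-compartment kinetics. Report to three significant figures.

Patient clearance = 0.41 × 20.00 = 8.200 L/h
At steady state, dose per interval replaces the amount cleared in that interval: D/τ = CL·Css.
D = CL × Css × τ = 8.200 × 0.68 × 4 = 22.30 mg

22.3 mg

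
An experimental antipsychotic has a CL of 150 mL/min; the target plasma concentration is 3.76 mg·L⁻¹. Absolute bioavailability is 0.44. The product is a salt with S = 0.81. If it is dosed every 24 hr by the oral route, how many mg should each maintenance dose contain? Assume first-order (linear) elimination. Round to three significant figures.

CL = 150 mL/min = 150 × 0.06 = 9.000 L/h
At steady state, dose per interval replaces the amount cleared in that interval: F·S·D/τ = CL·Css.
D = CL × Css × τ / F / S = 9.000 × 3.76 × 24 / 0.44 / 0.81 = 2279 mg

2280 mg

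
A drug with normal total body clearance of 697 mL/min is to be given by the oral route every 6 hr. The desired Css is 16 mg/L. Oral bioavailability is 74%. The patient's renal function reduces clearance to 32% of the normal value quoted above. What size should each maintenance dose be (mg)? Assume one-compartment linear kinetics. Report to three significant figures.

Convert clearance: 697 mL/min × 60 min/h ÷ 1000 mL/L = 41.82 L/h
Patient clearance = 0.32 × 41.82 = 13.38 L/h
D = CL × Css × τ / F = 13.38 × 16 × 6 / 0.74 = 1736 mg

1740 mg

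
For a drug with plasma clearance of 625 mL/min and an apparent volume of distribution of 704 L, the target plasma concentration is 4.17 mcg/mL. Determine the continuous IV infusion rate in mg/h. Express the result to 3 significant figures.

156 mg/h

Convert clearance: 625 mL/min × 60 min/h ÷ 1000 mL/L = 37.50 L/h
R₀ = 37.50 × 4.17 = 156.4 mg/h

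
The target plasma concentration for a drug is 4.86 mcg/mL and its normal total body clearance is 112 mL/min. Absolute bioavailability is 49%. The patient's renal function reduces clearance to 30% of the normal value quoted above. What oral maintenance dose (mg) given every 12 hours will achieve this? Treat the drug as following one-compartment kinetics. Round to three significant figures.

240 mg

CL = 112 mL/min = 112 × 0.06 = 6.720 L/h
Patient clearance = 0.3 × 6.720 = 2.016 L/h
D = CL × Css × τ / F = 2.016 × 4.86 × 12 / 0.49 = 239.9 mg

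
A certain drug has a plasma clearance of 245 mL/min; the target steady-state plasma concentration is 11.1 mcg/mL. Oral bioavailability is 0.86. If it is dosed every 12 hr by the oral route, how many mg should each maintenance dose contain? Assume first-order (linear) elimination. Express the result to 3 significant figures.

Convert clearance: 245 mL/min × 60 min/h ÷ 1000 mL/L = 14.70 L/h
D = CL × Css × τ / F = 14.70 × 11.1 × 12 / 0.86 = 2277 mg

2280 mg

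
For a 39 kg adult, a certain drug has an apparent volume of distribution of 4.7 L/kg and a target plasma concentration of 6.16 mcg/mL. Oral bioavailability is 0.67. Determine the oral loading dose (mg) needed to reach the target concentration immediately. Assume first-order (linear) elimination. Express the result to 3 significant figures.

1690 mg

Vd(total) = 39 kg × 4.7 L/kg = 183.3 L
LD = Vd × C / F = 183.3 × 6.160 / 0.67 = 1685 mg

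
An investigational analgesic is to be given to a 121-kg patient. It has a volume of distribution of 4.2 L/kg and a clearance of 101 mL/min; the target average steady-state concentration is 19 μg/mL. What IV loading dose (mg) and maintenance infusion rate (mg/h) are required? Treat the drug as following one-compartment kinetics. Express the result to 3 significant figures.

(a) 9660 mg; (b) 115 mg/h

Vd(total) = 121 kg × 4.2 L/kg = 508.2 L
LD = Vd · C_target = 508.2 × 19 = 9656 mg
CL = 101 mL/min × 60/1000 = 6.060 L/h
Maintenance: replace elimination → rate = CL × Css = 6.060 × 19 = 115.1 mg/h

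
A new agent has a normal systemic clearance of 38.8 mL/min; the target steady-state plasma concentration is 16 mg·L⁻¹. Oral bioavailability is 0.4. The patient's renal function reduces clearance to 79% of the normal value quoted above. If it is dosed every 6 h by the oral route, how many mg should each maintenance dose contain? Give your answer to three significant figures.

Convert clearance: 38.8 mL/min × 60 min/h ÷ 1000 mL/L = 2.328 L/h
Patient clearance = 0.79 × 2.328 = 1.839 L/h
D = CL × Css × τ / F = 1.839 × 16 × 6 / 0.4 = 441.4 mg

441 mg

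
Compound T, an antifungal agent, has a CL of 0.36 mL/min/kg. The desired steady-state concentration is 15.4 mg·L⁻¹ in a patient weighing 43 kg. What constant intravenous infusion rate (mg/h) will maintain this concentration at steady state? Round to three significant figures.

14.3 mg/h

CL = 0.36 mL/min/kg × 43 kg = 15.48 mL/min = 15.48 × 60/1000 = 0.9288 L/h
Rate = CL × Css = 0.9288 × 15.4 = 14.30 mg/h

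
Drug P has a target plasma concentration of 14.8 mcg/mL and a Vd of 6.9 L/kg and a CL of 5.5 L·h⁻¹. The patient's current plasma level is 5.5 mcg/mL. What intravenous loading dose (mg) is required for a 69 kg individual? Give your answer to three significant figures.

4430 mg

Total Vd = 6.9 × 69 = 476.1 L
The loading dose fills Vd to the target concentration; clearance is irrelevant here.
Concentration deficit ΔC = 14.8 − 5.5 = 9.300 mg/L
LD = Vd × ΔC = 476.1 × 9.300 = 4428 mg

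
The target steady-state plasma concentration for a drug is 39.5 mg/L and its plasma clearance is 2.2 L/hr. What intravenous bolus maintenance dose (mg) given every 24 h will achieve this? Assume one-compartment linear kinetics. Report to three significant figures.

D = CL × Css × τ = 2.200 × 39.5 × 24 = 2086 mg

2090 mg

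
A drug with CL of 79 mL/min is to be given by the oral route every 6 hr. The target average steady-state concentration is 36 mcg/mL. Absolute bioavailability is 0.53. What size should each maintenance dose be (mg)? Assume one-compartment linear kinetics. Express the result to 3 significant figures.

CL = 79 mL/min × 60/1000 = 4.740 L/h
D = CL × Css × τ / F = 4.740 × 36 × 6 / 0.53 = 1932 mg

1930 mg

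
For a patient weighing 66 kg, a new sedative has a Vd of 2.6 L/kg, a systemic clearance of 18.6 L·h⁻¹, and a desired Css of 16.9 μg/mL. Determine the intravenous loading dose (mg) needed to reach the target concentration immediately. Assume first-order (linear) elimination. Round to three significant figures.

Vd(total) = 66 kg × 2.6 L/kg = 171.6 L
The loading dose fills Vd to the target concentration; clearance is irrelevant here.
LD = Vd × C = 171.6 × 16.90 = 2900 mg

2900 mg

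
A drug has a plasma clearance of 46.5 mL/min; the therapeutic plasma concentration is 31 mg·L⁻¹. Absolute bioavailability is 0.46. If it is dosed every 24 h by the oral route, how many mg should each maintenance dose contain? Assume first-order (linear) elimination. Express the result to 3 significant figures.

CL = 46.5 mL/min × 60/1000 = 2.790 L/h
D = CL × Css × τ / F = 2.790 × 31 × 24 / 0.46 = 4513 mg

4510 mg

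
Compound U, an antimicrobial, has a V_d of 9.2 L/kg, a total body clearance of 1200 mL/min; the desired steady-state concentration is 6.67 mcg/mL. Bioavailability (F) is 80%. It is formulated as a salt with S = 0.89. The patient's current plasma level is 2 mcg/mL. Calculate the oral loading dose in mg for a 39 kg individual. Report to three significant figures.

2350 mg

Total Vd = 9.2 × 39 = 358.8 L
Loading dose depends on Vd (not clearance): it fills the distribution volume.
Concentration deficit ΔC = 6.67 − 2 = 4.670 mg/L
LD = Vd × ΔC / F / S = 358.8 × 4.670 / 0.8 / 0.89 = 2353 mg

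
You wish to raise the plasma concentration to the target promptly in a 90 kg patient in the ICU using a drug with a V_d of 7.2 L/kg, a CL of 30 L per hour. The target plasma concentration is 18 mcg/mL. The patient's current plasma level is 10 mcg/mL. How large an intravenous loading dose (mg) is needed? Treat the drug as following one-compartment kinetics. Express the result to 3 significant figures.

5180 mg

Vd(total) = 90 kg × 7.2 L/kg = 648.0 L
Concentration deficit ΔC = 18 − 10 = 8.000 mg/L
LD = Vd × ΔC = 648.0 × 8.000 = 5184 mg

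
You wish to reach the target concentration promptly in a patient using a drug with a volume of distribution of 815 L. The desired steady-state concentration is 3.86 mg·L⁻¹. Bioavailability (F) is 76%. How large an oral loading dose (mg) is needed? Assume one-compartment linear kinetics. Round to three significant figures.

The loading dose fills Vd to the target concentration.
LD = Vd × C / F = 815.0 × 3.860 / 0.76 = 4139 mg

4140 mg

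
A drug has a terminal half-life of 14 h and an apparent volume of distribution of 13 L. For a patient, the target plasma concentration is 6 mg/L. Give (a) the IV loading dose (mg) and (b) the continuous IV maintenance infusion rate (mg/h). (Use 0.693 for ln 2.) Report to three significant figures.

LD = Vd × C = 13.00 × 6 = 78.00 mg
CL = 0.693 × Vd / t½ = 0.693 × 13.00 / 14 = 0.6435 L/h
Infusion rate = CL × Css = 0.6435 × 6 = 3.861 mg/h

(a) 78.0 mg; (b) 3.86 mg/h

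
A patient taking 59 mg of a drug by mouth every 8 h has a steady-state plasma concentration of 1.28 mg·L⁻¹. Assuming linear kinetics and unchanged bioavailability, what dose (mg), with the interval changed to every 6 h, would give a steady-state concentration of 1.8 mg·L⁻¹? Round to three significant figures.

62.2 mg

With linear kinetics, Css is proportional to dose rate (D/τ) at fixed clearance.
D₂ = D₁ × (Css,target / Css,current) × (τ₂/τ₁) = 59 × (1.8/1.28) × (6/8) = 62.23 mg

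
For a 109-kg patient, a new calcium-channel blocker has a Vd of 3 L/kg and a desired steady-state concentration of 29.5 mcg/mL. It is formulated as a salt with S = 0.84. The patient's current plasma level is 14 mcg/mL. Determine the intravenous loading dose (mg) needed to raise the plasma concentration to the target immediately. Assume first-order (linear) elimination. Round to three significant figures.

6030 mg

Vd(total) = 109 kg × 3 L/kg = 327.0 L
The loading dose fills Vd to the target concentration.
Concentration deficit ΔC = 29.5 − 14 = 15.50 mg/L
LD = Vd × ΔC / S = 327.0 × 15.50 / 0.84 = 6034 mg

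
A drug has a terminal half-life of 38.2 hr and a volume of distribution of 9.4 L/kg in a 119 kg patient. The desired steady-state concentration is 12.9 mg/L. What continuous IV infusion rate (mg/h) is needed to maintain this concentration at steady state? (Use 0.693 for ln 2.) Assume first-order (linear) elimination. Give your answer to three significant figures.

Vd(total) = 119 kg × 9.4 L/kg = 1119 L
k = 0.693/38.2 = 0.01814 h⁻¹, so CL = k·Vd = 0.01814 × 1119 = 20.30 L/h
Infusion rate = CL × Css = 20.30 × 12.9 = 261.9 mg/h

262 mg/h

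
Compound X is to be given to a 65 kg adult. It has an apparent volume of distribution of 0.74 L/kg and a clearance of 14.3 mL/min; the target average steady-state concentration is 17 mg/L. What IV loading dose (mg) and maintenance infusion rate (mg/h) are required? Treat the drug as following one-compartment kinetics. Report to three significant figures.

Total Vd = 0.74 × 65 = 48.10 L
Loading dose = Vd × C = 48.10 × 17 = 817.7 mg
CL = 14.3 mL/min = 14.3 × 0.06 = 0.8580 L/h
Maintenance: replace elimination → rate = CL × Css = 0.8580 × 17 = 14.59 mg/h

(a) 818 mg; (b) 14.6 mg/h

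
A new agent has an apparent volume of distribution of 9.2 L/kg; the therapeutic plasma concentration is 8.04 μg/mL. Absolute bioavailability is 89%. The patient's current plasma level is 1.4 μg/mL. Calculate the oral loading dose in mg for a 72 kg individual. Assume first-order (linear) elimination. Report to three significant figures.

4940 mg

Vd(total) = 72 kg × 9.2 L/kg = 662.4 L
Concentration deficit ΔC = 8.04 − 1.4 = 6.640 mg/L
LD = Vd × ΔC / F = 662.4 × 6.640 / 0.89 = 4942 mg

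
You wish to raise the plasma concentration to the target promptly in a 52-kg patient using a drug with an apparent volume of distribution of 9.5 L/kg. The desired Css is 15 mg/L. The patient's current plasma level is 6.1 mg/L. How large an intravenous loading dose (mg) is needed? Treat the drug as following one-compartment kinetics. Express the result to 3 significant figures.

Vd = 9.5 L/kg × 52 kg = 494.0 L
Concentration deficit ΔC = 15 − 6.1 = 8.900 mg/L
LD = Vd × ΔC = 494.0 × 8.900 = 4397 mg

4400 mg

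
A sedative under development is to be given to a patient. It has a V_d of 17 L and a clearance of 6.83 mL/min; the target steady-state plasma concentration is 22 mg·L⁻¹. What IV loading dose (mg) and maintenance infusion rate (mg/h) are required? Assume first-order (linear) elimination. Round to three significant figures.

(a) 374 mg; (b) 9.02 mg/h

Loading dose = Vd × C = 17.00 × 22 = 374.0 mg
Convert clearance: 6.83 mL/min × 60 min/h ÷ 1000 mL/L = 0.4098 L/h
Infusion rate = 0.4098 L/h × 22 mg/L = 9.016 mg/h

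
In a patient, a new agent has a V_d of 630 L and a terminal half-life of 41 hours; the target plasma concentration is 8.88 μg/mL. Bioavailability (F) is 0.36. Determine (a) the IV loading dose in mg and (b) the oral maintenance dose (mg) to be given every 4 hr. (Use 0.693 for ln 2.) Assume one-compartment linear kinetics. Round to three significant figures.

(a) 5590 mg; (b) 1050 mg

LD = Vd × C = 630.0 × 8.88 = 5594 mg
CL = 0.693 × Vd / t½ = 0.693 × 630.0 / 41 = 10.65 L/h
D = CL × Css × τ / F = 10.65 × 8.88 × 4 / 0.36 = 1051 mg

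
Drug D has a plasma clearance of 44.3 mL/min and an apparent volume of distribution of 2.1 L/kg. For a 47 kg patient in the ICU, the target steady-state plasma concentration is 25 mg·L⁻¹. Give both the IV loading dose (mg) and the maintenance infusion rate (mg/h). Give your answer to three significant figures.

Vd(total) = 47 kg × 2.1 L/kg = 98.70 L
Loading dose = Vd × C = 98.70 × 25 = 2468 mg
Convert clearance: 44.3 mL/min × 60 min/h ÷ 1000 mL/L = 2.658 L/h
Maintenance infusion rate = CL × Css = 2.658 × 25 = 66.45 mg/h

(a) 2470 mg; (b) 66.5 mg/h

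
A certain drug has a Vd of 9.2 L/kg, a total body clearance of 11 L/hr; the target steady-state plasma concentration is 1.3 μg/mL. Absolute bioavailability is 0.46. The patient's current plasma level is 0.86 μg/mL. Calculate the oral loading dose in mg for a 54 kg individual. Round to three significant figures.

475 mg

Total Vd = 9.2 × 54 = 496.8 L
Concentration deficit ΔC = 1.3 − 0.86 = 0.4400 mg/L
LD = Vd × ΔC / F = 496.8 × 0.4400 / 0.46 = 475.2 mg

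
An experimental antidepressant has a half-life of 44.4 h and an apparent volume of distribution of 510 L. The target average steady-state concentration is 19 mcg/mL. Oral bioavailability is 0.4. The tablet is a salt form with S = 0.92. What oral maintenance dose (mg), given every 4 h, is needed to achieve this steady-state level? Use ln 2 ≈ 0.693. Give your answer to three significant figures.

k = 0.693/44.4 = 0.01561 h⁻¹, so CL = k·Vd = 0.01561 × 510.0 = 7.961 L/h
D = CL × Css × τ / F / S = 7.961 × 19 × 4 / 0.4 / 0.92 = 1644 mg

1640 mg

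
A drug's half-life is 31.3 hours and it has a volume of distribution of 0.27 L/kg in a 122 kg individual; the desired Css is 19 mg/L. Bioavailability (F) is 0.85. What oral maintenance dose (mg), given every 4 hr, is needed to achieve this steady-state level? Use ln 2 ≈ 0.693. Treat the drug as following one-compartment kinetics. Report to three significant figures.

65.2 mg

Total Vd = 0.27 × 122 = 32.94 L
k = 0.693/31.3 = 0.02214 h⁻¹, so CL = k·Vd = 0.02214 × 32.94 = 0.7293 L/h
D = CL × Css × τ / F = 0.7293 × 19 × 4 / 0.85 = 65.21 mg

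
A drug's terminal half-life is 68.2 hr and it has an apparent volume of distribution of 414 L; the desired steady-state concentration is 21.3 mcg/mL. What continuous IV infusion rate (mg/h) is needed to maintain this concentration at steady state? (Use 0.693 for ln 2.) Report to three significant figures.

89.6 mg/h

CL = 0.693 × Vd / t½ = 0.693 × 414.0 / 68.2 = 4.207 L/h
Infusion rate = CL × Css = 4.207 × 21.3 = 89.61 mg/h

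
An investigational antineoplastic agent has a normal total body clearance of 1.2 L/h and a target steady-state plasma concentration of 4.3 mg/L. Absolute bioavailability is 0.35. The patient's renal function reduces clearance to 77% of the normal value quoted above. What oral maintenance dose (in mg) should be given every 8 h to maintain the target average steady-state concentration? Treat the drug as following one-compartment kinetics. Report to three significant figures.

90.8 mg

Patient clearance = 0.77 × 1.200 = 0.9240 L/h
At steady state, dose per interval replaces the amount cleared in that interval: F·D/τ = CL·Css.
D = CL × Css × τ / F = 0.9240 × 4.3 × 8 / 0.35 = 90.82 mg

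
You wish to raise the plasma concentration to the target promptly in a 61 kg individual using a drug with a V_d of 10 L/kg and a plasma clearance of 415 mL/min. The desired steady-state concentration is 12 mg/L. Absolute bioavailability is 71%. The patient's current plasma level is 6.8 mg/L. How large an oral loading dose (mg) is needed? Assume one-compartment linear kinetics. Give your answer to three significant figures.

4470 mg

Vd(total) = 61 kg × 10 L/kg = 610.0 L
The loading dose fills Vd to the target concentration.
Concentration deficit ΔC = 12 − 6.8 = 5.200 mg/L
LD = Vd × ΔC / F = 610.0 × 5.200 / 0.71 = 4468 mg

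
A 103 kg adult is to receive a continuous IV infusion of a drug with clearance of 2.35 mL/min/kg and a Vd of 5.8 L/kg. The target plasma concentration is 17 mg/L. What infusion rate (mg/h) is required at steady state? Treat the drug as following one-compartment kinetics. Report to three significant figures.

CL = 2.35 mL/min/kg × 103 kg = 242.1 mL/min = 242.1 × 60/1000 = 14.53 L/h
Maintenance depends on clearance, not Vd — rate in must match rate out.
Infusion rate = CL · Css = 14.53 L/h × 17 mg/L = 247.0 mg/h

247 mg/h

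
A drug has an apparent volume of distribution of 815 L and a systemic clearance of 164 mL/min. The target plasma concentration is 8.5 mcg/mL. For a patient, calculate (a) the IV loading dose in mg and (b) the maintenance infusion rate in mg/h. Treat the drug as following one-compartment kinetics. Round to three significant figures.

Loading dose = Vd × C = 815.0 × 8.5 = 6928 mg
CL = 164 mL/min × 60/1000 = 9.840 L/h
Infusion rate = 9.840 L/h × 8.5 mg/L = 83.64 mg/h

(a) 6930 mg; (b) 83.6 mg/h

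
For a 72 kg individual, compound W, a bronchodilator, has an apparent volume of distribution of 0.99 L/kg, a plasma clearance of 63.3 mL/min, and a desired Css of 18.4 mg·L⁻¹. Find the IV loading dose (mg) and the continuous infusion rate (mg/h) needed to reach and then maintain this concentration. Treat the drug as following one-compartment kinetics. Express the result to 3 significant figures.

(a) 1310 mg; (b) 69.9 mg/h

Total Vd = 0.99 × 72 = 71.28 L
LD = Vd · C_target = 71.28 × 18.4 = 1312 mg
CL = 63.3 mL/min = 63.3 × 0.06 = 3.798 L/h
Infusion rate = 3.798 L/h × 18.4 mg/L = 69.88 mg/h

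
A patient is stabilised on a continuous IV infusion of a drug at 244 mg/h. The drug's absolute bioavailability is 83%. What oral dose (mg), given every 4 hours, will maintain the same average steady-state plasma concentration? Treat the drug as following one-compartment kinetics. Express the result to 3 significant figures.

To maintain the same Css, the systemic dosing rate must be unchanged: F·D/τ = infusion rate.
D = rate × τ / F = 244 × 4 / 0.83 = 1176 mg

1180 mg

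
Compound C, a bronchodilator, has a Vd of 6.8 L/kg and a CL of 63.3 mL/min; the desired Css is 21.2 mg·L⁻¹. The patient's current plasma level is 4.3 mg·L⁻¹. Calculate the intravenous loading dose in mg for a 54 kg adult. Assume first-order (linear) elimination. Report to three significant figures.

6210 mg

Vd(total) = 54 kg × 6.8 L/kg = 367.2 L
Concentration deficit ΔC = 21.2 − 4.3 = 16.90 mg/L
LD = Vd × ΔC = 367.2 × 16.90 = 6206 mg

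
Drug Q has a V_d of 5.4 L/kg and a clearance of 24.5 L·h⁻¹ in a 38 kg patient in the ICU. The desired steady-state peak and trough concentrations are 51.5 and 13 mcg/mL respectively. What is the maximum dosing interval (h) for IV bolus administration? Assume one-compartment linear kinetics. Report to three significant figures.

Total Vd = 5.4 × 38 = 205.2 L
k = CL / Vd = 24.50 / 205.2 = 0.1194 h⁻¹
Between IV bolus doses, concentration decays as C = C₀·e^(−kτ), so C_peak/C_trough = e^(kτ).
τ_max = ln(C_peak/C_trough) / k = ln(51.5/13) / 0.1194 = 1.377 / 0.1194 = 11.53 h

11.5 h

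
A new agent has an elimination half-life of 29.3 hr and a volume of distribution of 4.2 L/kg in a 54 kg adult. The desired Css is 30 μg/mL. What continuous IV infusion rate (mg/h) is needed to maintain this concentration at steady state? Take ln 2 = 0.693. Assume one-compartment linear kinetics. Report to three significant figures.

Vd = 4.2 L/kg × 54 kg = 226.8 L
k = 0.693/29.3 = 0.02365 h⁻¹, so CL = k·Vd = 0.02365 × 226.8 = 5.364 L/h
Infusion rate = CL × Css = 5.364 × 30 = 160.9 mg/h

161 mg/h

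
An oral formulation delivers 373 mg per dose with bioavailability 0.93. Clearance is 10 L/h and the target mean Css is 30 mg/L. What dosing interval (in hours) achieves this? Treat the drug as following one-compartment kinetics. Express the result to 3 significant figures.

1.16 h

F·D/τ = CL·Css → τ = F·D / (CL·Css).
τ = 0.93 × 373 / (10 × 30) = 1.156 h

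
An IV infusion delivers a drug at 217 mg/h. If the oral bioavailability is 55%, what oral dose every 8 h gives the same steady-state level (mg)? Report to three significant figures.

3160 mg

To maintain the same Css, the systemic dosing rate must be unchanged: F·D/τ = infusion rate.
D = rate × τ / F = 217 × 8 / 0.55 = 3156 mg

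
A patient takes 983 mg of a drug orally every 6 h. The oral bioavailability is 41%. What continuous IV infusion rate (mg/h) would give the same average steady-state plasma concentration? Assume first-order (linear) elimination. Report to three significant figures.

Equivalent systemic input: infusion rate = F·D/τ.
Rate = 0.41 × 983 / 6 = 67.17 mg/h

67.2 mg/h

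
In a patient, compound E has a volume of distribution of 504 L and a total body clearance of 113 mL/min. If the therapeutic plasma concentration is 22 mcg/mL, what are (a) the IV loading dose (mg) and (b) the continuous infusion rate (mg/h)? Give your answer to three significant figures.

(a) 11100 mg; (b) 149 mg/h

LD = Vd · C_target = 504.0 × 22 = 11090 mg
CL = 113 mL/min = 113 × 0.06 = 6.780 L/h
Infusion rate = 6.780 L/h × 22 mg/L = 149.2 mg/h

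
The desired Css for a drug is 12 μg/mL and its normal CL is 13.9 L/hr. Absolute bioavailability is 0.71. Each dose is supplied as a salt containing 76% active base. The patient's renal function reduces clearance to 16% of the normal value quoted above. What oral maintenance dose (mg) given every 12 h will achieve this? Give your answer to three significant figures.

594 mg

Patient clearance = 0.16 × 13.90 = 2.224 L/h
At steady state, dose per interval replaces the amount cleared in that interval: F·S·D/τ = CL·Css.
D = CL × Css × τ / F / S = 2.224 × 12 × 12 / 0.71 / 0.76 = 593.5 mg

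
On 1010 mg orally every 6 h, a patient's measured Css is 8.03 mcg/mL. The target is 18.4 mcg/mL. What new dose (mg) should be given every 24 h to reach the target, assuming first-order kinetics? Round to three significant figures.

With linear kinetics, Css is proportional to dose rate (D/τ) at fixed clearance.
D₂ = D₁ × (Css,target / Css,current) × (τ₂/τ₁) = 1010 × (18.4/8.03) × (24/6) = 9257 mg

9260 mg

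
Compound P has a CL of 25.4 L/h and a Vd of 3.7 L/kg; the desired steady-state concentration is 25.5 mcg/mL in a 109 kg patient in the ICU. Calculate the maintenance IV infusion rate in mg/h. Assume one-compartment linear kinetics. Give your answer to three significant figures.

Infusion rate = CL · Css = 25.40 L/h × 25.5 mg/L = 647.7 mg/h

648 mg/h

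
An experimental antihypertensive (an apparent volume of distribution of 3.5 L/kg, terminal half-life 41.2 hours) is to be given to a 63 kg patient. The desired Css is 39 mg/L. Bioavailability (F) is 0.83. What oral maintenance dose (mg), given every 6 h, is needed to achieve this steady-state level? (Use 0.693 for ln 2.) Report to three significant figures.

1050 mg

Total Vd = 3.5 × 63 = 220.5 L
k = 0.693/41.2 = 0.01682 h⁻¹, so CL = k·Vd = 0.01682 × 220.5 = 3.709 L/h
D = CL × Css × τ / F = 3.709 × 39 × 6 / 0.83 = 1046 mg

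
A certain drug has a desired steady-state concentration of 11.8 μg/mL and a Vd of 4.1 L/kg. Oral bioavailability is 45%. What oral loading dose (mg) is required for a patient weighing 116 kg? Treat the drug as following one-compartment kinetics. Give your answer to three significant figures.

12500 mg

Vd(total) = 116 kg × 4.1 L/kg = 475.6 L
LD = Vd × C / F = 475.6 × 11.80 / 0.45 = 12470 mg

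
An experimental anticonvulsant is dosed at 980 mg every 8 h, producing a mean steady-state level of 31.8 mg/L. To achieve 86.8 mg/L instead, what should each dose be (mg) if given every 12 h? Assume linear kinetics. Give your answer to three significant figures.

With linear kinetics, Css is proportional to dose rate (D/τ) at fixed clearance.
D₂ = D₁ × (Css,target / Css,current) × (τ₂/τ₁) = 980 × (86.8/31.8) × (12/8) = 4012 mg

4010 mg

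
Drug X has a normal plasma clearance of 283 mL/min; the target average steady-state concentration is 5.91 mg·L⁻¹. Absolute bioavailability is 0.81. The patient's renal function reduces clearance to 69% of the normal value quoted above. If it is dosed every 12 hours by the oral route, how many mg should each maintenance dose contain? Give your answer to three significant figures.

CL = 283 mL/min × 60/1000 = 16.98 L/h
Patient clearance = 0.69 × 16.98 = 11.72 L/h
D = CL × Css × τ / F = 11.72 × 5.91 × 12 / 0.81 = 1026 mg

1030 mg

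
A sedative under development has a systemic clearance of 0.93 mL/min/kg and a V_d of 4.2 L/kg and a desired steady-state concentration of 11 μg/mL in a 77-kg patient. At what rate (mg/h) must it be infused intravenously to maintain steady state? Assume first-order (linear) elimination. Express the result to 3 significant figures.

47.3 mg/h

CL = 0.93 mL/min/kg × 77 kg = 71.61 mL/min = 71.61 × 60/1000 = 4.297 L/h
Rate = CL × Css = 4.297 × 11 = 47.27 mg/h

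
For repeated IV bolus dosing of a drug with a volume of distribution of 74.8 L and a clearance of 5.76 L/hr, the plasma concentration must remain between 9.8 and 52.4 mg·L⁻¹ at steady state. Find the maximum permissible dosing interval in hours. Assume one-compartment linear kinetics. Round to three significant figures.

k = CL / Vd = 5.760 / 74.80 = 0.07701 h⁻¹
Between IV bolus doses, concentration decays as C = C₀·e^(−kτ), so C_peak/C_trough = e^(kτ).
τ_max = ln(C_peak/C_trough) / k = ln(52.4/9.8) / 0.07701 = 1.677 / 0.07701 = 21.78 h

21.8 h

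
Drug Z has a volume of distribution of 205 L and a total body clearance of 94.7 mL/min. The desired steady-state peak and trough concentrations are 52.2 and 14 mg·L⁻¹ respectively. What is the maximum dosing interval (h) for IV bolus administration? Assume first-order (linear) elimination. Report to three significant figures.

CL = 94.7 mL/min × 60/1000 = 5.682 L/h
k = CL / Vd = 5.682 / 205.0 = 0.02772 h⁻¹
Between IV bolus doses, concentration decays as C = C₀·e^(−kτ), so C_peak/C_trough = e^(kτ).
τ_max = ln(C_peak/C_trough) / k = ln(52.2/14) / 0.02772 = 1.316 / 0.02772 = 47.47 h

47.5 h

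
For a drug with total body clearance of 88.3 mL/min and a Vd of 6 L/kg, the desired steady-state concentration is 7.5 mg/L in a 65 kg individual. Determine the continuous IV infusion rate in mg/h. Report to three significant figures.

Convert clearance: 88.3 mL/min × 60 min/h ÷ 1000 mL/L = 5.298 L/h
At steady state, infusion rate equals elimination rate: rate in = CL × Css.
Infusion rate = CL · Css = 5.298 L/h × 7.5 mg/L = 39.74 mg/h

39.7 mg/h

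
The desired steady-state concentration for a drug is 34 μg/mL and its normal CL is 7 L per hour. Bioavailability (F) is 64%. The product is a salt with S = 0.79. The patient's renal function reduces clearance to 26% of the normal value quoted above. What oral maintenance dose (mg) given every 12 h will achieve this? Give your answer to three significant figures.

1470 mg

Patient clearance = 0.26 × 7.000 = 1.820 L/h
D = CL × Css × τ / F / S = 1.820 × 34 × 12 / 0.64 / 0.79 = 1469 mg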